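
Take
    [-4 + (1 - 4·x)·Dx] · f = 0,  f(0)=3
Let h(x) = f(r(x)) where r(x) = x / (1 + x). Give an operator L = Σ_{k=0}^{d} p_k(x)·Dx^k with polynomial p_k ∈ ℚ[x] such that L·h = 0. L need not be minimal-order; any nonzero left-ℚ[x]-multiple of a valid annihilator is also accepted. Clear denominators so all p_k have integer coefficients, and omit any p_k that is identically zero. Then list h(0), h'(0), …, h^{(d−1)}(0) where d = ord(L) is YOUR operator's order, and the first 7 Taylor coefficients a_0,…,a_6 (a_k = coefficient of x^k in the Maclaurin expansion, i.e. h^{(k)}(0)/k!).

f: a_k = 3, 12, 48, 192, 768, 3072, 12288, …
Change of var in L_f (x↦r) gives L₀.
L = 4 + (-1 + 2·x + 3·x^2)·Dx  (order 1).
h: a_k = 3, 12, 36, 108, 324, 972, 2916, …
ICs: h(0) = 3.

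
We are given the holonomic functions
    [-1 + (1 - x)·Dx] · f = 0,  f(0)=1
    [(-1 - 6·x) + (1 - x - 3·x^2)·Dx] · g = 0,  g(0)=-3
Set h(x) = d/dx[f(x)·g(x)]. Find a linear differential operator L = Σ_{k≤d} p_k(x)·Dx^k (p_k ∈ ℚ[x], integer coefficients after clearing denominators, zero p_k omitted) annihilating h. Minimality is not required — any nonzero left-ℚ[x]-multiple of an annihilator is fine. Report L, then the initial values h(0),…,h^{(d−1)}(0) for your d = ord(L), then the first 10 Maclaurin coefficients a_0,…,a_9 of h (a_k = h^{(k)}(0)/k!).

L = (12 + 6·x - 12·x^2 - 96·x^3 + 108·x^4) + (-2 + 21·x^2 - 16·x^3 - 30·x^4 + 27·x^5)·Dx  (order 1).
h: a_k = -6, -36, -117, -384, -1080, -3042, -8106, -21456, -55431, -142080, …
ICs: h(0) = -6.

f: a_k = 1, 1, 1, 1, 1, 1, 1, 1, 1, 1, …
g: a_k = -3, -3, -12, -21, -57, -120, -291, -651, -1524, -3477, …
h₀=f·g: eliminate ⇒ L₀, order ≤ 1·1.
h₀' ⇒ L via d/dx closure of L₀.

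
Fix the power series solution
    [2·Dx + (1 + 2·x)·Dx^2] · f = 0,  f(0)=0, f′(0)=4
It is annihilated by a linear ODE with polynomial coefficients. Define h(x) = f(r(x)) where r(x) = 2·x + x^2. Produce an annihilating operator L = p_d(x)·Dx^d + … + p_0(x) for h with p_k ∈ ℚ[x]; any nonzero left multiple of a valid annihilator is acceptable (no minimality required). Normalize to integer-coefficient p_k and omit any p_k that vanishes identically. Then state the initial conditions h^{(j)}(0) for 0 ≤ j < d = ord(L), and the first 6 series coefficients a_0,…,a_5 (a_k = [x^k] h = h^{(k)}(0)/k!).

L = (3 + 4·x + 2·x^2)·Dx + (1 + 5·x + 6·x^2 + 2·x^3)·Dx^2  (order 2).
h: a_k = 0, 8, -12, 80/3, -68, 928/5, …
ICs: h(0) = 0, h′(0) = 8.

f: a_k = 0, 4, -4, 16/3, -8, 64/5, …
L₀ from L_f via x↦r, Dx↦r'^{-1}Dx.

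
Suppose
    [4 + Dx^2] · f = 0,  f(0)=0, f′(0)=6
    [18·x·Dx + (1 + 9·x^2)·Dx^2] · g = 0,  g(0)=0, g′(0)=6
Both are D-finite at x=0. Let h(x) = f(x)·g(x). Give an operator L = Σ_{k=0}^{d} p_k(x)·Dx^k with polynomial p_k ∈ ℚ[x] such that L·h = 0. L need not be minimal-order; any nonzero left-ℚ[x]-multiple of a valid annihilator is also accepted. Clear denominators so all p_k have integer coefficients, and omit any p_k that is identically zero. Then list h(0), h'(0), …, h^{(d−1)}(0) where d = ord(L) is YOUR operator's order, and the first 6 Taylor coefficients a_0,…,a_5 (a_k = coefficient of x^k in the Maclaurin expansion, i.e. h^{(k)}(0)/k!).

f: a_k = 0, 6, 0, -4, 0, 4/5, …
g: a_k = 0, 6, 0, -18, 0, 486/5, …
f·g: L₀ = L_f ⊗_s L_g, ord ≤ 2·2.
L = (2080 + 50256·x^2 + 89424·x^4 + 186624·x^6 + 419904·x^8) + (3168·x + 38880·x^3 + 139968·x^5 + 419904·x^7)·Dx + (572 + 13788·x^2 + 33048·x^4 + 93312·x^6 + 209952·x^8)·Dx^2 + (792·x + 9720·x^3 + 34992·x^5 + 104976·x^7)·Dx^3 + (13 + 306·x^2 + 2673·x^4 + 11664·x^6 + 26244·x^8)·Dx^4  (order 4).
h: a_k = 0, 0, 36, 0, -132, 0, …
ICs: h(0) = 0, h′(0) = 0, h′′(0) = 72, h′′′(0) = 0.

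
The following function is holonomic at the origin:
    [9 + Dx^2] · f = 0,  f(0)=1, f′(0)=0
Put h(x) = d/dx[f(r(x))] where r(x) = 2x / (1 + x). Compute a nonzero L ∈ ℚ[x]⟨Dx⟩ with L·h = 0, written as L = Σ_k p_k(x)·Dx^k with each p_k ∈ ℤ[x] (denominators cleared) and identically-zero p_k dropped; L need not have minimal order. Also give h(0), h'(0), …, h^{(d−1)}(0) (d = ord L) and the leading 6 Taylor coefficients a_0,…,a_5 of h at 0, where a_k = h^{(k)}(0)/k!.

f: a_k = 1, 0, -9/2, 0, 27/8, 0, …
h₀=f(r): pull back L_f along r ⇒ L₀.
Differentiate: ansatz ord ≤ ord L₀ ⇒ L.
L = (42 + 12·x + 6·x^2) + (6 + 18·x + 18·x^2 + 6·x^3)·Dx + (1 + 4·x + 6·x^2 + 4·x^3 + x^4)·Dx^2  (order 2).
h: a_k = 0, -36, 108, 0, -720, 11556/5, …
ICs: h(0) = 0, h′(0) = -36.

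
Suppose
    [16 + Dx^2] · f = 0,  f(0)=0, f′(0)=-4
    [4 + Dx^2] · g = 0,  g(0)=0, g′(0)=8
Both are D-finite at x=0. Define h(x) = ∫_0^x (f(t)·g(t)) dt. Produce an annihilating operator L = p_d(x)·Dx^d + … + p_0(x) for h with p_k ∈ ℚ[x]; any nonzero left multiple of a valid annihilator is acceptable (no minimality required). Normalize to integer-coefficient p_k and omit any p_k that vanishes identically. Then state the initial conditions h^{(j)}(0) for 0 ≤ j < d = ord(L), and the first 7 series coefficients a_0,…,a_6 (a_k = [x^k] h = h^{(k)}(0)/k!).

L = 144·Dx + 40·Dx^3 + Dx^5  (order 5).
h: a_k = 0, 0, 0, -32/3, 0, 64/3, 0, …
ICs: h(0) = 0, h′(0) = 0, h′′(0) = 0, h′′′(0) = -64, h′′′′(0) = 0.

f: a_k = 0, -4, 0, 32/3, 0, -128/15, 0, …
g: a_k = 0, 8, 0, -16/3, 0, 16/15, 0, …
L₀ := L_f ⊗_s L_g (sym. prod.), ord ≤ 4.
h=∫₀ˣh₀: take L = L₀·Dx.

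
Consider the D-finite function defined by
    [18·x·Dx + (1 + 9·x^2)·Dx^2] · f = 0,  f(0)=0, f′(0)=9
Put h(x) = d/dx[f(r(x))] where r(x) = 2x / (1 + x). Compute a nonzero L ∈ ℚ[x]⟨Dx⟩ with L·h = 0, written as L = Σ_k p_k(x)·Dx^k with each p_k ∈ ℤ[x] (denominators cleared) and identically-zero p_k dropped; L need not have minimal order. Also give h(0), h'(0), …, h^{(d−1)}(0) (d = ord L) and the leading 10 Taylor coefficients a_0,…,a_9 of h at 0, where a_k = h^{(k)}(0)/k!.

f: a_k = 0, 9, 0, -27, 0, 729/5, 0, -6561/7, 0, 6561, …
h₀=f(r): pull back L_f along r ⇒ L₀.
h₀' ⇒ L via d/dx closure of L₀.
L = (2 + 74·x) + (1 + 2·x + 37·x^2)·Dx  (order 1).
h: a_k = 18, -36, -594, 2520, 16938, -127116, -372474, 5448240, 2885058, -207354996, …
ICs: h(0) = 18.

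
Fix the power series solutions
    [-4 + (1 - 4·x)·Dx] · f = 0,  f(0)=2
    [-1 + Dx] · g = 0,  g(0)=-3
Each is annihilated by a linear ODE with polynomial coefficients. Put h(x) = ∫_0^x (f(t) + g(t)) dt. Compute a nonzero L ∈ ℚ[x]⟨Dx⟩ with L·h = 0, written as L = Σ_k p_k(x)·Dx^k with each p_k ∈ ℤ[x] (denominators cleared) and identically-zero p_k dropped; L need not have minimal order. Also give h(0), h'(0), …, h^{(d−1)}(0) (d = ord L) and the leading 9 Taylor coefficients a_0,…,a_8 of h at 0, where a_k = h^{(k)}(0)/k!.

f: a_k = 2, 8, 32, 128, 512, 2048, 8192, 32768, 131072, …
g: a_k = -3, -3, -3/2, -1/2, -1/8, -1/40, -1/240, -1/1680, -1/13440, …
h₀=f+g: left-lcm gives L₀, ord ≤ 2.
h=∫₀ˣh₀: take L = L₀·Dx.
L = (-28 - 16·x)·Dx + (31 + 8·x - 16·x^2)·Dx^2 + (-3 + 8·x + 16·x^2)·Dx^3  (order 3).
h: a_k = 0, -1, 5/2, 61/6, 255/8, 819/8, 81919/240, 1966079/1680, 55050239/13440, …
ICs: h(0) = 0, h′(0) = -1, h′′(0) = 5.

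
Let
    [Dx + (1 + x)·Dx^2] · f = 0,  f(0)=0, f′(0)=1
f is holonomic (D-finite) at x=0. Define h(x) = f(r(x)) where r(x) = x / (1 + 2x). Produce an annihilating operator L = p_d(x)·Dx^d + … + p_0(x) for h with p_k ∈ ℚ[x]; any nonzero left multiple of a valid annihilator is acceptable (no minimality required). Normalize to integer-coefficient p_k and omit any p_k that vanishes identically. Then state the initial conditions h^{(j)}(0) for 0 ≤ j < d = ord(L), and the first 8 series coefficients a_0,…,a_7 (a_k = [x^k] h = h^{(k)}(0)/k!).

L = (5 + 12·x)·Dx + (1 + 5·x + 6·x^2)·Dx^2  (order 2).
h: a_k = 0, 1, -5/2, 19/3, -65/4, 211/5, -665/6, 2059/7, …
ICs: h(0) = 0, h′(0) = 1.

f: a_k = 0, 1, -1/2, 1/3, -1/4, 1/5, -1/6, 1/7, …
Change of var in L_f (x↦r) gives L₀.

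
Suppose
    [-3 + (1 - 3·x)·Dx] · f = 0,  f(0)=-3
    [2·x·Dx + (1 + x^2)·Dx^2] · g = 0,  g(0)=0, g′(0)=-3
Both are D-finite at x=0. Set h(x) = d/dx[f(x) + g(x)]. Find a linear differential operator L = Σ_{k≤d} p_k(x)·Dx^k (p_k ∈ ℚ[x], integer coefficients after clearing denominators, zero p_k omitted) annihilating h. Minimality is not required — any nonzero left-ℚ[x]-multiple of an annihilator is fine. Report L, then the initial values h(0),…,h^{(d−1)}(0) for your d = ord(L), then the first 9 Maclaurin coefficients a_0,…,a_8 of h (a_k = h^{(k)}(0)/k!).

L = (-6 + 72·x + 18·x^2) + (28 - 6·x + 60·x^2 + 18·x^3)·Dx + (-3 + 8·x + 8·x^3 + 3·x^4)·Dx^2  (order 2).
h: a_k = -12, -54, -240, -972, -3648, -13122, -45924, -157464, -531444, …
ICs: h(0) = -12, h′(0) = -54.

f: a_k = -3, -9, -27, -81, -243, -729, -2187, -6561, -19683, …
g: a_k = 0, -3, 0, 1, 0, -3/5, 0, 3/7, 0, …
f+g: L₀ = lclm(L_f,L_g), ord ≤ 1+2.
h=h₀': d/dx-closure on L₀ ⇒ L.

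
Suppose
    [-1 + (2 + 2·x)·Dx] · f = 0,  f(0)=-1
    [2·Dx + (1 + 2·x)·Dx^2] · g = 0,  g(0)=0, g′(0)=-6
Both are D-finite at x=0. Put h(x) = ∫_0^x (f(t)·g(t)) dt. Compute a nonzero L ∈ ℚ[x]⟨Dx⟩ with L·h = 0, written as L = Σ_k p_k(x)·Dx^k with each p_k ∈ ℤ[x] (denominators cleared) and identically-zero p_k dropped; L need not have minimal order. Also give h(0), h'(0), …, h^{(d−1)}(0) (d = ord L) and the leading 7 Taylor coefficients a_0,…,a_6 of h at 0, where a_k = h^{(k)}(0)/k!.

f: a_k = -1, -1/2, 1/8, -1/16, 5/128, -7/256, 21/1024, …
g: a_k = 0, -6, 6, -8, 12, -96/5, 32, …
Sym-product of L_f,L_g gives L₀ (≤ ord 2).
h=∫h₀ ⇒ L = L₀·Dx.
L = (-1 + 2·x)·Dx + (4 + 4·x)·Dx^2 + (4 + 16·x + 20·x^2 + 8·x^3)·Dx^3  (order 3).
h: a_k = 0, 0, 3, -1, 17/16, -11/8, 3709/1920, …
ICs: h(0) = 0, h′(0) = 0, h′′(0) = 6.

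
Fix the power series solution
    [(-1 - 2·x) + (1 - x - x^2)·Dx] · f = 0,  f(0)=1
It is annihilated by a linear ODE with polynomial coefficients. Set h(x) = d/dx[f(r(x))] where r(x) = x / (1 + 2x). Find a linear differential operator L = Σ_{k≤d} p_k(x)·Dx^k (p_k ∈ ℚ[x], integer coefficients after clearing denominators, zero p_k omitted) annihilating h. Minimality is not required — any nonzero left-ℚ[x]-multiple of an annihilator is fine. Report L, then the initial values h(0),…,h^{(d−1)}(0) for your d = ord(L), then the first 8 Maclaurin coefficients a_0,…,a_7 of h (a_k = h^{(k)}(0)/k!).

f: a_k = 1, 1, 2, 3, 5, 8, 13, 21, …
f∘r: x↦r, Dx↦Dx/r' in L_f ⇒ L₀.
h₀' ⇒ L via d/dx closure of L₀.
L = (-6·x - 18·x^2 - 16·x^3) + (-1 - 9·x - 27·x^2 - 30·x^3 - 8·x^4)·Dx  (order 1).
h: a_k = 1, 0, -3, 12, -40, 126, -385, 1152, …
ICs: h(0) = 1.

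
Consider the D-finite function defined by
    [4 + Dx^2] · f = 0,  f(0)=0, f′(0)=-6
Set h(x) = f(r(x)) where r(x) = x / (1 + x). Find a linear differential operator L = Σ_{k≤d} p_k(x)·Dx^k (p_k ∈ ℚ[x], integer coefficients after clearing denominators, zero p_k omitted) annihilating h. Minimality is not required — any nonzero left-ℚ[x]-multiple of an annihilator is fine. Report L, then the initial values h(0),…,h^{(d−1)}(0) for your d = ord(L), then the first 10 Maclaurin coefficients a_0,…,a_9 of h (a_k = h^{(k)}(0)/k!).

L = 4 + (2 + 6·x + 6·x^2 + 2·x^3)·Dx + (1 + 4·x + 6·x^2 + 4·x^3 + x^4)·Dx^2  (order 2).
h: a_k = 0, -6, 6, -2, -6, 86/5, -30, 4418/105, -758/15, 49262/945, …
ICs: h(0) = 0, h′(0) = -6.

f: a_k = 0, -6, 0, 4, 0, -4/5, 0, 8/105, 0, -4/945, …
h₀=f(r): pull back L_f along r ⇒ L₀.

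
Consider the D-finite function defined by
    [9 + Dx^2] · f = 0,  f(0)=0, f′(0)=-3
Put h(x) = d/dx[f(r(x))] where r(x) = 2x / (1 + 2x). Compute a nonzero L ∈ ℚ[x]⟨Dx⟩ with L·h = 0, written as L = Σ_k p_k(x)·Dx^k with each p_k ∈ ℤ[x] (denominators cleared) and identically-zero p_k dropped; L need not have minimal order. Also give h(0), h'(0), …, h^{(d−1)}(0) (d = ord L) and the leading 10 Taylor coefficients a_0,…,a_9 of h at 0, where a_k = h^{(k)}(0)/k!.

L = (60 + 96·x + 96·x^2) + (12 + 72·x + 144·x^2 + 96·x^3)·Dx + (1 + 8·x + 24·x^2 + 32·x^3 + 16·x^4)·Dx^2  (order 2).
h: a_k = -6, 24, 36, -672, 3516, -12240, 154824/5, -242304/5, -1073196/35, 4314288/7, …
ICs: h(0) = -6, h′(0) = 24.

f: a_k = 0, -3, 0, 9/2, 0, -81/40, 0, 243/560, 0, -243/4480, …
f∘r: x↦r, Dx↦Dx/r' in L_f ⇒ L₀.
Differentiate: ansatz ord ≤ ord L₀ ⇒ L.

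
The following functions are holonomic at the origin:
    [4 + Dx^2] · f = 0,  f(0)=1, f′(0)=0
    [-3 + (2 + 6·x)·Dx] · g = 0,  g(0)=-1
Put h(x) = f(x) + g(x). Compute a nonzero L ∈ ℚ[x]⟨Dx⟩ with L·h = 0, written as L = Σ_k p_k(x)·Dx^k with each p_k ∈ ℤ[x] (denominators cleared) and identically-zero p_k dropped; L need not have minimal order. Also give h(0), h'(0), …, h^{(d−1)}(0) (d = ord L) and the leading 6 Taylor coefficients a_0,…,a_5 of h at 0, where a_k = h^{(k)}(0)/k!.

L = (-516 - 1152·x - 1728·x^2) + (56 + 936·x + 3456·x^2 + 3456·x^3)·Dx + (-129 - 288·x - 432·x^2)·Dx^2 + (14 + 234·x + 864·x^2 + 864·x^3)·Dx^3  (order 3).
h: a_k = 0, -3/2, -7/8, -27/16, 1471/384, -1701/256, …
ICs: h(0) = 0, h′(0) = -3/2, h′′(0) = -7/4.

f: a_k = 1, 0, -2, 0, 2/3, 0, …
g: a_k = -1, -3/2, 9/8, -27/16, 405/128, -1701/256, …
h₀=f+g: left-lcm gives L₀, ord ≤ 3.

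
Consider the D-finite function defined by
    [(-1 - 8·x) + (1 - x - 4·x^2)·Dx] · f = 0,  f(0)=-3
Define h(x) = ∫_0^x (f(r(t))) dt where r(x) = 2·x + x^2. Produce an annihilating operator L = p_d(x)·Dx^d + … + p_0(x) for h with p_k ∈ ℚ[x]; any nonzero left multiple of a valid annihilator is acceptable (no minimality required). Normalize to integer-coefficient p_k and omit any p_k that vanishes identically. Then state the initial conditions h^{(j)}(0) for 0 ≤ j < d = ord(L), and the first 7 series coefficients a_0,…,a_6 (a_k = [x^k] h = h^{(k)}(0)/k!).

L = (2 + 34·x + 48·x^2 + 16·x^3)·Dx + (-1 + 2·x + 17·x^2 + 16·x^3 + 4·x^4)·Dx^2  (order 2).
h: a_k = 0, -3, -3, -21, -69, -1731/5, -1531, …
ICs: h(0) = 0, h′(0) = -3.

f: a_k = -3, -3, -15, -27, -87, -195, -543, …
Substitute x→r, Dx→(1/r')Dx; clear ⇒ L₀.
Integrate: L := L₀·Dx.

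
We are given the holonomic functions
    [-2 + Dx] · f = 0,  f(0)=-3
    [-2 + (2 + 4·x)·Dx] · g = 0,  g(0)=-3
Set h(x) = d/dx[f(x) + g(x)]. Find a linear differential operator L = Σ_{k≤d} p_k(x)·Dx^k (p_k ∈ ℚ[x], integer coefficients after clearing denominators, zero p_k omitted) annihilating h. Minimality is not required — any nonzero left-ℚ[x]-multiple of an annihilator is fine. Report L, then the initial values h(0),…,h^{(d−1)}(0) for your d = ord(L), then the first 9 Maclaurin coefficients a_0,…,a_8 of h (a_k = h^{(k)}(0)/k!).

L = (-10 - 8·x) + (-1 - 16·x - 16·x^2)·Dx + (3 + 10·x + 8·x^2)·Dx^2  (order 2).
h: a_k = -9, -9, -33/2, -1/2, -137/8, 881/40, -10523/240, 134879/1680, -2027537/13440, …
ICs: h(0) = -9, h′(0) = -9.

f: a_k = -3, -6, -6, -4, -2, -4/5, -4/15, -8/105, -2/105, …
g: a_k = -3, -3, 3/2, -3/2, 15/8, -21/8, 63/16, -99/16, 1287/128, …
f+g: L₀ = lclm(L_f,L_g), ord ≤ 1+1.
h=h₀': d/dx-closure on L₀ ⇒ L.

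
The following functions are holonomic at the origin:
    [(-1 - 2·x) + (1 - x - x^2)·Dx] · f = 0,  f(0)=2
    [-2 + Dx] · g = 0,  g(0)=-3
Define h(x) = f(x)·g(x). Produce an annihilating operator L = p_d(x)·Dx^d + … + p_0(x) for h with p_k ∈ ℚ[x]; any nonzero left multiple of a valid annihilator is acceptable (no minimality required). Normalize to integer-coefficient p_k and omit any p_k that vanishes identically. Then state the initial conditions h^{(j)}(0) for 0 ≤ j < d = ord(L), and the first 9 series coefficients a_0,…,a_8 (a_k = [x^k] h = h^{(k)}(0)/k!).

f: a_k = 2, 2, 4, 6, 10, 16, 26, 42, 68, …
g: a_k = -3, -6, -6, -4, -2, -4/5, -4/15, -8/105, -2/105, …
Product ⇒ symmetric product L₀, ord ≤ 1.
L = (3 - 2·x^2) + (-1 + x + x^2)·Dx  (order 1).
h: a_k = -6, -18, -36, -62, -102, -828/5, -4022/15, -15186/35, -24572/35, …
ICs: h(0) = -6.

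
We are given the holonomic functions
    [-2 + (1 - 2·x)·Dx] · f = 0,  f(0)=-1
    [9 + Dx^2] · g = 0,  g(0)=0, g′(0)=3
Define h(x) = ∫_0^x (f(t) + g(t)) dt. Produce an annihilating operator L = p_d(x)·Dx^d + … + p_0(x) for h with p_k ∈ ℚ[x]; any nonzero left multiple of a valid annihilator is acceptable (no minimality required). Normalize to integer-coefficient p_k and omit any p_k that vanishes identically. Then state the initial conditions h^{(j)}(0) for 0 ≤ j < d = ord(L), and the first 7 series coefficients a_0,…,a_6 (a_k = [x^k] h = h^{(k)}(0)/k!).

L = (594 - 648·x + 648·x^2)·Dx + (-153 + 630·x - 972·x^2 + 648·x^3)·Dx^2 + (66 - 72·x + 72·x^2)·Dx^3 + (-17 + 70·x - 108·x^2 + 72·x^3)·Dx^4  (order 4).
h: a_k = 0, -1, 1/2, -4/3, -25/8, -16/5, -1199/240, …
ICs: h(0) = 0, h′(0) = -1, h′′(0) = 1, h′′′(0) = -8.

f: a_k = -1, -2, -4, -8, -16, -32, -64, …
g: a_k = 0, 3, 0, -9/2, 0, 81/40, 0, …
L₀ := lclm(L_f,L_g); ord L₀ ≤ 1+2.
∫: right-multiply L₀ by Dx.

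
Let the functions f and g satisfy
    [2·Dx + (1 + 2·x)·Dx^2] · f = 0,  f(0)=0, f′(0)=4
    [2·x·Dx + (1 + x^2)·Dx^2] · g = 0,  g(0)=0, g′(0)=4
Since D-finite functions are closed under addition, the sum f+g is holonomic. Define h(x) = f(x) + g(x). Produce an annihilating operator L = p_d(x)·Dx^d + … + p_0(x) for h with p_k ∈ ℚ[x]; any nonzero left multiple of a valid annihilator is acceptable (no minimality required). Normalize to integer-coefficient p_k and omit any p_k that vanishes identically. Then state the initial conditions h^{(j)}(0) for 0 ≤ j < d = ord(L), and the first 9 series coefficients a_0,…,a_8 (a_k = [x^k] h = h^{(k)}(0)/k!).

f: a_k = 0, 4, -4, 16/3, -8, 64/5, -64/3, 256/7, -64, …
g: a_k = 0, 4, 0, -4/3, 0, 4/5, 0, -4/7, 0, …
f+g: L₀ = lclm(L_f,L_g), ord ≤ 2+2.
L = (-2 - 12·x + 6·x^2 + 4·x^3)·Dx + (-5 - 4·x - 9·x^2 + 12·x^3 + 8·x^4)·Dx^2 + (-1 - x + 2·x^2 + x^3 + 3·x^4 + 2·x^5)·Dx^3  (order 3).
h: a_k = 0, 8, -4, 4, -8, 68/5, -64/3, 36, -64, …
ICs: h(0) = 0, h′(0) = 8, h′′(0) = -8.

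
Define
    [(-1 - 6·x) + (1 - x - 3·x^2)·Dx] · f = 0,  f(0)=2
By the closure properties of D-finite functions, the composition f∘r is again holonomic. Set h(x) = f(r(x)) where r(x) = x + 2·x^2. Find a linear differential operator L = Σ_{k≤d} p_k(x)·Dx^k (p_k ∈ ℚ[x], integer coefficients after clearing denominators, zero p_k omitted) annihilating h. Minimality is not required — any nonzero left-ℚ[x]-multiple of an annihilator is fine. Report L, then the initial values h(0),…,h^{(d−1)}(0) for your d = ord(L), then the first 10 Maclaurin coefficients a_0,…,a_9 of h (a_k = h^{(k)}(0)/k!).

L = (1 + 10·x + 36·x^2 + 48·x^3) + (-1 + x + 5·x^2 + 12·x^3 + 12·x^4)·Dx  (order 1).
h: a_k = 2, 2, 12, 46, 154, 552, 2018, 7178, 25740, 92470, …
ICs: h(0) = 2.

f: a_k = 2, 2, 8, 14, 38, 80, 194, 434, 1016, 2318, …
f∘r: x↦r, Dx↦Dx/r' in L_f ⇒ L₀.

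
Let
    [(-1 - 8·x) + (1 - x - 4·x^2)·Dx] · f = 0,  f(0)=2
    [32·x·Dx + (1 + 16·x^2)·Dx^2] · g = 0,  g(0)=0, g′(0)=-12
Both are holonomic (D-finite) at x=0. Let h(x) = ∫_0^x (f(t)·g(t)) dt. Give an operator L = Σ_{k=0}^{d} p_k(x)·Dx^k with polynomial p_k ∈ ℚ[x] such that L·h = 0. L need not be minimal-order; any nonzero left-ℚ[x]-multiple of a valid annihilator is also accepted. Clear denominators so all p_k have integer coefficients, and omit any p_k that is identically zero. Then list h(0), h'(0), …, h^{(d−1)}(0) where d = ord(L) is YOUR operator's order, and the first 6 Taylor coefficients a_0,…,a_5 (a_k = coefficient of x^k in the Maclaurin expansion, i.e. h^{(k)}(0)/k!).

L = (8 + 32·x + 384·x^2)·Dx + (2 - 16·x + 64·x^2 + 384·x^3)·Dx^2 + (-1 + x - 12·x^2 + 16·x^3 + 64·x^4)·Dx^3  (order 3).
h: a_k = 0, 0, -12, -8, 2, -88/5, …
ICs: h(0) = 0, h′(0) = 0, h′′(0) = -24.

f: a_k = 2, 2, 10, 18, 58, 130, …
g: a_k = 0, -12, 0, 64, 0, -3072/5, …
h₀=f·g: eliminate ⇒ L₀, order ≤ 1·2.
Integrate: L := L₀·Dx.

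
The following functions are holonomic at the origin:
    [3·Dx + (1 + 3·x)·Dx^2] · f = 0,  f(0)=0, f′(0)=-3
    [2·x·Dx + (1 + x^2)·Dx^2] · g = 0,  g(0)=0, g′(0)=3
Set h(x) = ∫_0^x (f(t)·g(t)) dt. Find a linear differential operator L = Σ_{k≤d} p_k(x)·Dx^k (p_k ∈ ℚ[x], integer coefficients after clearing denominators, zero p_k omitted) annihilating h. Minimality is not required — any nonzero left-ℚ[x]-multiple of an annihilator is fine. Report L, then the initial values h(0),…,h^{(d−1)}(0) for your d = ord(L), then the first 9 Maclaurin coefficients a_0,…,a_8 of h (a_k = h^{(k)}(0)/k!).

L = (264 + 1260·x + 1008·x^2 + 3420·x^3 + 3240·x^4 + 4212·x^5 + 324·x^7)·Dx^2 + (178 + 660·x + 3828·x^2 + 7308·x^3 + 12960·x^4 + 10044·x^5 + 11340·x^6 + 324·x^7 + 1134·x^8)·Dx^3 + (132 + 608·x + 1728·x^2 + 4568·x^3 + 6456·x^4 + 8856·x^5 + 5184·x^6 + 5544·x^7 + 324·x^8 + 648·x^9)·Dx^4 + (13 + 102·x + 341·x^2 + 744·x^3 + 1138·x^4 + 1236·x^5 + 1386·x^6 + 648·x^7 + 657·x^8 + 54·x^9 + 81·x^10)·Dx^5  (order 5).
h: a_k = 0, 0, 0, -3, 27/8, -24/5, 75/8, -99/5, 6939/160, …
ICs: h(0) = 0, h′(0) = 0, h′′(0) = 0, h′′′(0) = -18, h′′′′(0) = 81.

f: a_k = 0, -3, 9/2, -9, 81/4, -243/5, 243/2, -2187/7, 6561/8, …
g: a_k = 0, 3, 0, -1, 0, 3/5, 0, -3/7, 0, …
f·g: L₀ = L_f ⊗_s L_g, ord ≤ 2·2.
h=∫h₀ ⇒ L = L₀·Dx.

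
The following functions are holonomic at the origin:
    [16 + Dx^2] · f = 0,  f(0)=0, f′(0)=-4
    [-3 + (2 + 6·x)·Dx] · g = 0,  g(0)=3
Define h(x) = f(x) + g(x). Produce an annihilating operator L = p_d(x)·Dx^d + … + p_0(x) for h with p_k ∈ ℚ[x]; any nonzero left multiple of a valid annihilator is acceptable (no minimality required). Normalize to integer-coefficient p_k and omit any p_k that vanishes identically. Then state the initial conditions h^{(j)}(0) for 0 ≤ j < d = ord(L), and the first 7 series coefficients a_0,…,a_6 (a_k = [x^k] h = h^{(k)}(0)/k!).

L = (-4368 - 18432·x - 27648·x^2) + (1760 + 17568·x + 55296·x^2 + 55296·x^3)·Dx + (-273 - 1152·x - 1728·x^2)·Dx^2 + (110 + 1098·x + 3456·x^2 + 3456·x^3)·Dx^3  (order 3).
h: a_k = 3, 1/2, -27/8, 755/48, -1215/128, 43777/3840, -45927/1024, …
ICs: h(0) = 3, h′(0) = 1/2, h′′(0) = -27/4.

f: a_k = 0, -4, 0, 32/3, 0, -128/15, 0, …
g: a_k = 3, 9/2, -27/8, 81/16, -1215/128, 5103/256, -45927/1024, …
L₀ := lclm(L_f,L_g); ord L₀ ≤ 2+1.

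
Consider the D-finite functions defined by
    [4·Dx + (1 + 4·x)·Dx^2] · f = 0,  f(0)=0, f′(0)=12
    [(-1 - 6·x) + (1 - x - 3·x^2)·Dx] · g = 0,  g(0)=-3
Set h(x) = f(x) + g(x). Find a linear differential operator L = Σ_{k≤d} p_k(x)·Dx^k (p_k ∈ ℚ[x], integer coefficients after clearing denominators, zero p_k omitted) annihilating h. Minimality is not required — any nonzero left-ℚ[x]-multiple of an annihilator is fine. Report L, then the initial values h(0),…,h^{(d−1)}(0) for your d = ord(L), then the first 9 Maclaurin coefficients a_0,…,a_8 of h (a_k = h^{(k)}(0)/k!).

f: a_k = 0, 12, -24, 64, -192, 3072/5, -2048, 49152/7, -24576, …
g: a_k = -3, -3, -12, -21, -57, -120, -291, -651, -1524, …
Sum ⇒ L₀ = lclm(L_f,L_g) in ℚ(x)⟨Dx⟩.
L = (-212 - 1072·x - 3144·x^2 - 2160·x^3 - 2592·x^4)·Dx + (-5 - 248·x - 1922·x^2 - 4308·x^3 - 4464·x^4 - 4320·x^5)·Dx^2 + (6 + 53·x + 108·x^2 - 110·x^3 - 519·x^4 - 1044·x^5 - 864·x^6)·Dx^3  (order 3).
h: a_k = -3, 9, -36, 43, -249, 2472/5, -2339, 44595/7, -26100, …
ICs: h(0) = -3, h′(0) = 9, h′′(0) = -72.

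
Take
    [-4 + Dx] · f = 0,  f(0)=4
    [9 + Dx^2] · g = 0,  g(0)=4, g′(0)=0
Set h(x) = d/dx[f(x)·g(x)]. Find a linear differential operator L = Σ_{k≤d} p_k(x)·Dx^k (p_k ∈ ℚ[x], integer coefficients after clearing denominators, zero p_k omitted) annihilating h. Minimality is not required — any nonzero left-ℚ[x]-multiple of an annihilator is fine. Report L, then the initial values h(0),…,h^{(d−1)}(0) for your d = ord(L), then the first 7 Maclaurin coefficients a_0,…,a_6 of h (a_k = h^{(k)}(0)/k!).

f: a_k = 4, 16, 32, 128/3, 128/3, 512/15, 1024/45, …
g: a_k = 4, 0, -18, 0, 27/2, 0, -81/20, …
Product ⇒ symmetric product L₀, ord ≤ 2.
Derive L from L₀ (diff closure).
L = 25 - 8·Dx + Dx^2  (order 2).
h: a_k = 64, 112, -352, -4216/3, -6232/3, -23506/15, -16124/45, …
ICs: h(0) = 64, h′(0) = 112.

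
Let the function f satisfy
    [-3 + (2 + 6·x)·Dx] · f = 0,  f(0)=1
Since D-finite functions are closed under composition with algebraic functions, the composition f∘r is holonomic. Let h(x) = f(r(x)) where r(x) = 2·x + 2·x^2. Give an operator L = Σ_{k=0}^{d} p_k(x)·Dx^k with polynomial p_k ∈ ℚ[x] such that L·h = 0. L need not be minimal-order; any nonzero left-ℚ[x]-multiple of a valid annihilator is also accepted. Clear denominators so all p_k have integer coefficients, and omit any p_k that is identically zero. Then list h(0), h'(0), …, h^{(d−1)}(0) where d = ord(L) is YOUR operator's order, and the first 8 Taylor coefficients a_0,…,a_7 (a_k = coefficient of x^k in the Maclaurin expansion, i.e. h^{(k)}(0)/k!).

L = (-3 - 6·x) + (1 + 6·x + 6·x^2)·Dx  (order 1).
h: a_k = 1, 3, -3/2, 9/2, -117/8, 405/8, -2943/16, 11097/16, …
ICs: h(0) = 1.

f: a_k = 1, 3/2, -9/8, 27/16, -405/128, 1701/256, -15309/1024, 72171/2048, …
Substitute x→r, Dx→(1/r')Dx; clear ⇒ L₀.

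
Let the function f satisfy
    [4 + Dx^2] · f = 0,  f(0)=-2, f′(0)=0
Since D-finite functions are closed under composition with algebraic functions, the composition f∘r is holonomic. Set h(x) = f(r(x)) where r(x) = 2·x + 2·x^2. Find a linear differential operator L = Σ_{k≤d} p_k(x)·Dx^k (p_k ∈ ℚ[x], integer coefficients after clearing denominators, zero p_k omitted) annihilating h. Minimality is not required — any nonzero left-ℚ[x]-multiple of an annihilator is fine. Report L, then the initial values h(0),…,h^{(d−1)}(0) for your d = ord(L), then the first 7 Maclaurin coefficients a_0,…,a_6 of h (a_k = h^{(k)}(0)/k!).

f: a_k = -2, 0, 4, 0, -4/3, 0, 8/45, …
Substitute x→r, Dx→(1/r')Dx; clear ⇒ L₀.
L = (16 + 96·x + 192·x^2 + 128·x^3) - 2·Dx + (1 + 2·x)·Dx^2  (order 2).
h: a_k = -2, 0, 16, 32, -16/3, -256/3, -5248/45, …
ICs: h(0) = -2, h′(0) = 0.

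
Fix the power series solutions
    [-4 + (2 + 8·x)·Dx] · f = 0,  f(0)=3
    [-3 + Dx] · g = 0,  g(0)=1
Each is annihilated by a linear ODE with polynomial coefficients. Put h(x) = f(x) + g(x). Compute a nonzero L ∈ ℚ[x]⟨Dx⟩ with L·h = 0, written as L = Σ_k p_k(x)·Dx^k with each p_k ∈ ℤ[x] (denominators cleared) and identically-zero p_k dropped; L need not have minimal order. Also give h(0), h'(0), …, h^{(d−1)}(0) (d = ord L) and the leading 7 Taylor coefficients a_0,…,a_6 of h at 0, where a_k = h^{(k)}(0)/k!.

f: a_k = 3, 6, -6, 12, -30, 84, -252, …
g: a_k = 1, 3, 9/2, 9/2, 27/8, 81/40, 81/80, …
Sum ⇒ L₀ = lclm(L_f,L_g) in ℚ(x)⟨Dx⟩.
L = (30 + 72·x) + (-13 - 72·x - 144·x^2)·Dx + (1 + 16·x + 48·x^2)·Dx^2  (order 2).
h: a_k = 4, 9, -3/2, 33/2, -213/8, 3441/40, -20079/80, …
ICs: h(0) = 4, h′(0) = 9.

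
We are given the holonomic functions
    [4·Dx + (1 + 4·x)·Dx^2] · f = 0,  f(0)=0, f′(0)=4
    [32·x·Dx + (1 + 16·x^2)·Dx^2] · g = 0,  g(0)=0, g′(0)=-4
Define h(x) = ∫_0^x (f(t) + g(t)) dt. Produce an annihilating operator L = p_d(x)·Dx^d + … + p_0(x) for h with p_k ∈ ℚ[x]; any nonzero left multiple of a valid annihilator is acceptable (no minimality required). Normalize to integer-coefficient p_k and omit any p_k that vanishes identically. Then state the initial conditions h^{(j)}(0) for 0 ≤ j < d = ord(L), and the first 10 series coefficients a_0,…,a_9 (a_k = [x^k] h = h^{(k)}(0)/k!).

L = (-32 - 384·x + 1536·x^2 + 2048·x^3)·Dx^2 + (-16 - 64·x + 3072·x^3 + 4096·x^4)·Dx^3 + (-1 + 4·x + 32·x^2 + 128·x^3 + 768·x^4 + 1024·x^5)·Dx^4  (order 4).
h: a_k = 0, 0, 0, -8/3, 32/3, -64/5, 0, -2048/21, 4096/7, -8192/9, …
ICs: h(0) = 0, h′(0) = 0, h′′(0) = 0, h′′′(0) = -16.

f: a_k = 0, 4, -8, 64/3, -64, 1024/5, -2048/3, 16384/7, -8192, 262144/9, …
g: a_k = 0, -4, 0, 64/3, 0, -1024/5, 0, 16384/7, 0, -262144/9, …
Weyl lclm of L_f,L_g ⇒ L₀ (ord ≤ 4).
Integrate: L := L₀·Dx.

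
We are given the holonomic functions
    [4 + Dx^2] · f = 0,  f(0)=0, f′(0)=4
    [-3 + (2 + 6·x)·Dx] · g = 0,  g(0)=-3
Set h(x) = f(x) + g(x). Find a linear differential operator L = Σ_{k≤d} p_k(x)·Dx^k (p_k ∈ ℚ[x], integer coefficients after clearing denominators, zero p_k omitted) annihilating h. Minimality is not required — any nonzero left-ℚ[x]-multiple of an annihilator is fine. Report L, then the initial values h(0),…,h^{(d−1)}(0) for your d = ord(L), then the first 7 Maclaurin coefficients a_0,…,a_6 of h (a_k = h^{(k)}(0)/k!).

f: a_k = 0, 4, 0, -8/3, 0, 8/15, 0, …
g: a_k = -3, -9/2, 27/8, -81/16, 1215/128, -5103/256, 45927/1024, …
h₀=f+g: left-lcm gives L₀, ord ≤ 3.
L = (-516 - 1152·x - 1728·x^2) + (56 + 936·x + 3456·x^2 + 3456·x^3)·Dx + (-129 - 288·x - 432·x^2)·Dx^2 + (14 + 234·x + 864·x^2 + 864·x^3)·Dx^3  (order 3).
h: a_k = -3, -1/2, 27/8, -371/48, 1215/128, -74497/3840, 45927/1024, …
ICs: h(0) = -3, h′(0) = -1/2, h′′(0) = 27/4.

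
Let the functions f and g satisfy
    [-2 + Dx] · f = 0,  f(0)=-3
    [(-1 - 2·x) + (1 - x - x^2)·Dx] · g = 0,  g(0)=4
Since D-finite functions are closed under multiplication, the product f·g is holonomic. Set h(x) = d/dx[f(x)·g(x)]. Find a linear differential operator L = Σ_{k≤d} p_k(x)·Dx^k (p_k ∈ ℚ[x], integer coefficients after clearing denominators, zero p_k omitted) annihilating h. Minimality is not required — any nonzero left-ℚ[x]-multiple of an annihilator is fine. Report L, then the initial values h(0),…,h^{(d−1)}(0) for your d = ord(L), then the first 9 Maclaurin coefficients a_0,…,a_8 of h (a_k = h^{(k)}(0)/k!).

L = (12 + 2·x - 10·x^2 + 4·x^4) + (-3 + 3·x + 5·x^2 - 2·x^3 - 2·x^4)·Dx  (order 1).
h: a_k = -36, -144, -372, -816, -1656, -16088/5, -30372/5, -393152/35, -2146948/105, …
ICs: h(0) = -36.

f: a_k = -3, -6, -6, -4, -2, -4/5, -4/15, -8/105, -2/105, …
g: a_k = 4, 4, 8, 12, 20, 32, 52, 84, 136, …
Sym-product of L_f,L_g gives L₀ (≤ ord 1).
Derive L from L₀ (diff closure).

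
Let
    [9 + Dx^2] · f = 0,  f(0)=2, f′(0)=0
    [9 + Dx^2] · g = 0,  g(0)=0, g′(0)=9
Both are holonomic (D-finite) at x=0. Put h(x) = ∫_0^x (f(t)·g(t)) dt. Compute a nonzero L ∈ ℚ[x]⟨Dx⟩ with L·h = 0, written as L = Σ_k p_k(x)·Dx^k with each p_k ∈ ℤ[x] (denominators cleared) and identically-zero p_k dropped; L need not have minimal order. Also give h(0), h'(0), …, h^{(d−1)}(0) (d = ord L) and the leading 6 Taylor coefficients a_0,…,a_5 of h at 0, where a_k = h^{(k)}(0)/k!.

f: a_k = 2, 0, -9, 0, 27/4, 0, …
g: a_k = 0, 9, 0, -27/2, 0, 243/40, …
Product ⇒ symmetric product L₀, ord ≤ 4.
Integrate: L := L₀·Dx.
L = 36·Dx^2 + Dx^4  (order 4).
h: a_k = 0, 0, 9, 0, -27, 0, …
ICs: h(0) = 0, h′(0) = 0, h′′(0) = 18, h′′′(0) = 0.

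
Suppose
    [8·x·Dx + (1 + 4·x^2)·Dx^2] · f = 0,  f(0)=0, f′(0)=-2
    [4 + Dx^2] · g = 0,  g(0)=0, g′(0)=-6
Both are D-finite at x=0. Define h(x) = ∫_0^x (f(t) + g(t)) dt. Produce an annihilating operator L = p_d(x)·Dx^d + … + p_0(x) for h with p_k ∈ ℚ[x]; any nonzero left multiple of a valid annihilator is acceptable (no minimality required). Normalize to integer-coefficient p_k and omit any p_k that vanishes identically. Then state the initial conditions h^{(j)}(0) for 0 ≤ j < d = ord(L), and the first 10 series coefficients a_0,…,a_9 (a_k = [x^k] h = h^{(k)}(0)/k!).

f: a_k = 0, -2, 0, 8/3, 0, -32/5, 0, 128/7, 0, -512/9, …
g: a_k = 0, -6, 0, 4, 0, -4/5, 0, 8/105, 0, -4/945, …
f+g: L₀ = lclm(L_f,L_g), ord ≤ 2+2.
∫: right-multiply L₀ by Dx.
L = (-352·x + 1792·x^3 + 512·x^5)·Dx^2 + (-4 + 112·x^2 + 576·x^4 + 256·x^6)·Dx^3 + (-88·x + 448·x^3 + 128·x^5)·Dx^4 + (-1 + 28·x^2 + 144·x^4 + 64·x^6)·Dx^5  (order 5).
h: a_k = 0, 0, -4, 0, 5/3, 0, -6/5, 0, 241/105, 0, …
ICs: h(0) = 0, h′(0) = 0, h′′(0) = -8, h′′′(0) = 0, h′′′′(0) = 40.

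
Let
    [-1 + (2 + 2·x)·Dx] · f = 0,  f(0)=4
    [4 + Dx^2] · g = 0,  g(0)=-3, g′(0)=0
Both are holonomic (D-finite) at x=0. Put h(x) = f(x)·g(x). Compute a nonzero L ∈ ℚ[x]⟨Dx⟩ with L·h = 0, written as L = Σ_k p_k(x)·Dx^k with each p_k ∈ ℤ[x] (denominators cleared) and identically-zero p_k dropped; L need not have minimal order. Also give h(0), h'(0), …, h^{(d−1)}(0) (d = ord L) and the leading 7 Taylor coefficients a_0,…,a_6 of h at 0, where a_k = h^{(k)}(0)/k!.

f: a_k = 4, 2, -1/2, 1/4, -5/32, 7/64, -21/256, …
g: a_k = -3, 0, 6, 0, -2, 0, 4/15, …
h₀=f·g: eliminate ⇒ L₀, order ≤ 1·2.
L = (19 + 32·x + 16·x^2) + (-4 - 4·x)·Dx + (4 + 8·x + 4·x^2)·Dx^2  (order 2).
h: a_k = -12, -6, 51/2, 45/4, -337/32, -181/64, 5281/3840, …
ICs: h(0) = -12, h′(0) = -6.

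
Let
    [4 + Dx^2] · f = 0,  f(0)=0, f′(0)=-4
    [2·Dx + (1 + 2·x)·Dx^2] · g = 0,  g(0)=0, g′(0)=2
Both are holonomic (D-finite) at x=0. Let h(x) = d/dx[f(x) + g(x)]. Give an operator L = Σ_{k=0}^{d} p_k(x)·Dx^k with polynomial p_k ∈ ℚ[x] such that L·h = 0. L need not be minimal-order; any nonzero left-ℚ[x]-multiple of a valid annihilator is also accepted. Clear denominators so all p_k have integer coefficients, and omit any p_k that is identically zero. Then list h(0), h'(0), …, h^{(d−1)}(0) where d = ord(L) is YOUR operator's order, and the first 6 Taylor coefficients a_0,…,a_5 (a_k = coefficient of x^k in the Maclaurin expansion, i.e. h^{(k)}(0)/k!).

f: a_k = 0, -4, 0, 8/3, 0, -8/15, …
g: a_k = 0, 2, -2, 8/3, -4, 32/5, …
L₀ := lclm(L_f,L_g); ord L₀ ≤ 2+2.
Differentiate: ansatz ord ≤ ord L₀ ⇒ L.
L = (56 + 32·x + 32·x^2) + (12 + 40·x + 48·x^2 + 32·x^3)·Dx + (14 + 8·x + 8·x^2)·Dx^2 + (3 + 10·x + 12·x^2 + 8·x^3)·Dx^3  (order 3).
h: a_k = -2, -4, 16, -16, 88/3, -64, …
ICs: h(0) = -2, h′(0) = -4, h′′(0) = 32.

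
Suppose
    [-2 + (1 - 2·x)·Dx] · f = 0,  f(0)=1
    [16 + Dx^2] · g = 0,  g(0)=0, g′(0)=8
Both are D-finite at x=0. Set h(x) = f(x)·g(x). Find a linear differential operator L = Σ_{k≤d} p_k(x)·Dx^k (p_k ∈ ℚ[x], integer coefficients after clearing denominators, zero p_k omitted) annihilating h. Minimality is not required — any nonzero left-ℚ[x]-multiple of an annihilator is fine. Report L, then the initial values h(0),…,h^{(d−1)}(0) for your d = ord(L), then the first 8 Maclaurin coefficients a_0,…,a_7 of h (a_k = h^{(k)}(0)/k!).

f: a_k = 1, 2, 4, 8, 16, 32, 64, 128, …
g: a_k = 0, 8, 0, -64/3, 0, 256/15, 0, -2048/315, …
h₀=f·g: eliminate ⇒ L₀, order ≤ 1·2.
L = (-16 + 32·x) + 4·Dx + (-1 + 2·x)·Dx^2  (order 2).
h: a_k = 0, 8, 16, 32/3, 64/3, 896/15, 1792/15, 73216/315, …
ICs: h(0) = 0, h′(0) = 8.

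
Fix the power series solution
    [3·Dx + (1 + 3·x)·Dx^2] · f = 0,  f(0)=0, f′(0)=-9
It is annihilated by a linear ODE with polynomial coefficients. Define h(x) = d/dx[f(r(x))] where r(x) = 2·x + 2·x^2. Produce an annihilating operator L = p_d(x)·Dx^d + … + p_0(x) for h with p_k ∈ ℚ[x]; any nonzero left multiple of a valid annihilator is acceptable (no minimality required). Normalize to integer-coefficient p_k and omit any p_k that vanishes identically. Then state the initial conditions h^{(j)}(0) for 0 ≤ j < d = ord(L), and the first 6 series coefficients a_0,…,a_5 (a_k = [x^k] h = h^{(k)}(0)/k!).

L = (4 + 12·x + 12·x^2) + (1 + 8·x + 18·x^2 + 12·x^3)·Dx  (order 1).
h: a_k = -18, 72, -324, 1512, -7128, 33696, …
ICs: h(0) = -18.

f: a_k = 0, -9, 27/2, -27, 243/4, -729/5, …
Substitute x→r, Dx→(1/r')Dx; clear ⇒ L₀.
h₀' ⇒ L via d/dx closure of L₀.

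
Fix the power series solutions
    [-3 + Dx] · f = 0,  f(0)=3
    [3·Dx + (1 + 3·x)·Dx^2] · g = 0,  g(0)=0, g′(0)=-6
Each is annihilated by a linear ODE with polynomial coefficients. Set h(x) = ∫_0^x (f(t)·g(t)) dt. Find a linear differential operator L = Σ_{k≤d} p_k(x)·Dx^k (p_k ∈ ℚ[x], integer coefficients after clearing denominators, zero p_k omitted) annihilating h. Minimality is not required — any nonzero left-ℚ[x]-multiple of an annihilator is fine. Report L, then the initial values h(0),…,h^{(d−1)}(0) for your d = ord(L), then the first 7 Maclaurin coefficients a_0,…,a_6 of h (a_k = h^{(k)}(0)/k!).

f: a_k = 3, 9, 27/2, 27/2, 81/8, 243/40, 243/80, …
g: a_k = 0, -6, 9, -18, 81/2, -486/5, 243, …
L₀ := L_f ⊗_s L_g (sym. prod.), ord ≤ 2.
h=∫h₀ ⇒ L = L₀·Dx.
L = 27·x·Dx + (-3 - 18·x)·Dx^2 + (1 + 3·x)·Dx^3  (order 3).
h: a_k = 0, 0, -9, -9, -27/2, 0, -729/40, …
ICs: h(0) = 0, h′(0) = 0, h′′(0) = -18.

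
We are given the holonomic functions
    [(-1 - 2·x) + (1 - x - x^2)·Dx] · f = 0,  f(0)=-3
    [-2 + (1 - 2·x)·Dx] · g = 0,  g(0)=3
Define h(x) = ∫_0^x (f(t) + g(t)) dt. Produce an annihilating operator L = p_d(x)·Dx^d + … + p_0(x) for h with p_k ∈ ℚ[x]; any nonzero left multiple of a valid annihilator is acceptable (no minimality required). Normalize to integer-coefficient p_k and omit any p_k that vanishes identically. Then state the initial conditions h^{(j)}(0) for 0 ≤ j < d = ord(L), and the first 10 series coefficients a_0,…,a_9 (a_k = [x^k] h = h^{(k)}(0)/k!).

L = (-12·x + 12·x^2 - 8·x^3)·Dx + (4 - 6·x - 6·x^2 + 16·x^3 - 16·x^4)·Dx^2 + (-1 + 5·x - 9·x^2 + 6·x^3 + 2·x^4 - 4·x^5)·Dx^3  (order 3).
h: a_k = 0, 0, 3/2, 2, 15/4, 33/5, 12, 153/7, 321/8, 74, …
ICs: h(0) = 0, h′(0) = 0, h′′(0) = 3.

f: a_k = -3, -3, -6, -9, -15, -24, -39, -63, -102, -165, …
g: a_k = 3, 6, 12, 24, 48, 96, 192, 384, 768, 1536, …
f+g: L₀ = lclm(L_f,L_g), ord ≤ 1+1.
h=∫h₀ ⇒ L = L₀·Dx.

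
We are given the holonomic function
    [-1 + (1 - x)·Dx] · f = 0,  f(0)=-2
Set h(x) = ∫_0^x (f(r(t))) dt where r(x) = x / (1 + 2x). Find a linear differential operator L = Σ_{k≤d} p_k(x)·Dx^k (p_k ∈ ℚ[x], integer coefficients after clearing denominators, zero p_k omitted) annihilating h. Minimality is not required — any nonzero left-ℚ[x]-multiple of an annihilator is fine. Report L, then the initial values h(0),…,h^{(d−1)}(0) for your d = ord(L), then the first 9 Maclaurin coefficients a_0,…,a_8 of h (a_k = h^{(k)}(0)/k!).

f: a_k = -2, -2, -2, -2, -2, -2, -2, -2, -2, …
Change of var in L_f (x↦r) gives L₀.
h=∫h₀ ⇒ L = L₀·Dx.
L = -Dx + (1 + 3·x + 2·x^2)·Dx^2  (order 2).
h: a_k = 0, -2, -1, 2/3, -1/2, 2/5, -1/3, 2/7, -1/4, …
ICs: h(0) = 0, h′(0) = -2.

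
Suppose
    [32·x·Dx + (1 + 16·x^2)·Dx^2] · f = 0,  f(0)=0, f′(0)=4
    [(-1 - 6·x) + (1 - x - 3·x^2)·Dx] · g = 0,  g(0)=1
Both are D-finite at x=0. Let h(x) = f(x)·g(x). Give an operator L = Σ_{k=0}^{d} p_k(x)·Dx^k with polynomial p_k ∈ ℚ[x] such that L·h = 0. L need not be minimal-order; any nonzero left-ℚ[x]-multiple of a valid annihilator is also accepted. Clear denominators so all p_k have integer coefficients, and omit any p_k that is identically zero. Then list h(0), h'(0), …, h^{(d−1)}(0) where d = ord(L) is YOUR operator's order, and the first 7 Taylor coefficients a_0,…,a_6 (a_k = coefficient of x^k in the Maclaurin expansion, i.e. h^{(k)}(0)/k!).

f: a_k = 0, 4, 0, -64/3, 0, 1024/5, 0, …
g: a_k = 1, 1, 4, 7, 19, 40, 97, …
Product ⇒ symmetric product L₀, ord ≤ 2.
L = (6 + 32·x + 288·x^2) + (2 - 20·x + 64·x^2 + 288·x^3)·Dx + (-1 + x - 13·x^2 + 16·x^3 + 48·x^4)·Dx^2  (order 2).
h: a_k = 0, 4, 4, -16/3, 20/3, 2932/15, 3232/15, …
ICs: h(0) = 0, h′(0) = 4.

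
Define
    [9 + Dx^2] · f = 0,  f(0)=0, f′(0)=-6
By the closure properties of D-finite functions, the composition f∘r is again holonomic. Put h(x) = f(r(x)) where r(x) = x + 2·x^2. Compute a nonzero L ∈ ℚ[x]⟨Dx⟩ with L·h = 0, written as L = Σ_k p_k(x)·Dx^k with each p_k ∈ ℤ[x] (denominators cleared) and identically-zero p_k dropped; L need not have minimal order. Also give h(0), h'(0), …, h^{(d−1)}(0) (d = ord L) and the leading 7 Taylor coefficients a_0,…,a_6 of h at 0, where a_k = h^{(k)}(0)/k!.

L = (9 + 108·x + 432·x^2 + 576·x^3) - 4·Dx + (1 + 4·x)·Dx^2  (order 2).
h: a_k = 0, -6, -12, 9, 54, 2079/20, 63/2, …
ICs: h(0) = 0, h′(0) = -6.

f: a_k = 0, -6, 0, 9, 0, -81/20, 0, …
L₀ from L_f via x↦r, Dx↦r'^{-1}Dx.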